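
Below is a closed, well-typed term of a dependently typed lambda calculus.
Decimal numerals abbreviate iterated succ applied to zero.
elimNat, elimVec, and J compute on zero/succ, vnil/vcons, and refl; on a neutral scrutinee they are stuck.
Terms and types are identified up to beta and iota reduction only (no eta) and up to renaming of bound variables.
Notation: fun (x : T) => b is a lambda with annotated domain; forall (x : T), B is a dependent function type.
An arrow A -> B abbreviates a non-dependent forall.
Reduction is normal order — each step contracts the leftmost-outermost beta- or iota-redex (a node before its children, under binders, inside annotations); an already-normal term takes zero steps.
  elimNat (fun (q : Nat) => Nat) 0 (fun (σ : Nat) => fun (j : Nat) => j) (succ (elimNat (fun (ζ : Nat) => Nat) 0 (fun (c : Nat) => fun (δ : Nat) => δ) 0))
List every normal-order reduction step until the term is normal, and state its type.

normal-order reduction:
  elimNat (fun (q : Nat) => Nat) 0 (fun (σ : Nat) => fun (j : Nat) => j) (succ (elimNat (fun (ζ : Nat) => Nat) 0 (fun (c : Nat) => fun (δ : Nat) => δ) 0))
  ~> (fun (q : Nat) => fun (σ : Nat) => σ) (elimNat (fun (j : Nat) => Nat) 0 (fun (ζ : Nat) => fun (c : Nat) => c) 0) (elimNat (fun (δ : Nat) => Nat) 0 (fun (β : Nat) => fun (γ : Nat) => γ) (elimNat (fun (s : Nat) => Nat) 0 (fun (d : Nat) => fun (y : Nat) => y) 0))
  ~> (fun (q : Nat) => q) (elimNat (fun (σ : Nat) => Nat) 0 (fun (j : Nat) => fun (ζ : Nat) => ζ) (elimNat (fun (c : Nat) => Nat) 0 (fun (δ : Nat) => fun (β : Nat) => β) 0))
  ~> elimNat (fun (q : Nat) => Nat) 0 (fun (σ : Nat) => fun (j : Nat) => j) (elimNat (fun (ζ : Nat) => Nat) 0 (fun (c : Nat) => fun (δ : Nat) => δ) 0)
  ~> elimNat (fun (q : Nat) => Nat) 0 (fun (σ : Nat) => fun (j : Nat) => j) 0
  ~> 0
the term's type:
  Nat


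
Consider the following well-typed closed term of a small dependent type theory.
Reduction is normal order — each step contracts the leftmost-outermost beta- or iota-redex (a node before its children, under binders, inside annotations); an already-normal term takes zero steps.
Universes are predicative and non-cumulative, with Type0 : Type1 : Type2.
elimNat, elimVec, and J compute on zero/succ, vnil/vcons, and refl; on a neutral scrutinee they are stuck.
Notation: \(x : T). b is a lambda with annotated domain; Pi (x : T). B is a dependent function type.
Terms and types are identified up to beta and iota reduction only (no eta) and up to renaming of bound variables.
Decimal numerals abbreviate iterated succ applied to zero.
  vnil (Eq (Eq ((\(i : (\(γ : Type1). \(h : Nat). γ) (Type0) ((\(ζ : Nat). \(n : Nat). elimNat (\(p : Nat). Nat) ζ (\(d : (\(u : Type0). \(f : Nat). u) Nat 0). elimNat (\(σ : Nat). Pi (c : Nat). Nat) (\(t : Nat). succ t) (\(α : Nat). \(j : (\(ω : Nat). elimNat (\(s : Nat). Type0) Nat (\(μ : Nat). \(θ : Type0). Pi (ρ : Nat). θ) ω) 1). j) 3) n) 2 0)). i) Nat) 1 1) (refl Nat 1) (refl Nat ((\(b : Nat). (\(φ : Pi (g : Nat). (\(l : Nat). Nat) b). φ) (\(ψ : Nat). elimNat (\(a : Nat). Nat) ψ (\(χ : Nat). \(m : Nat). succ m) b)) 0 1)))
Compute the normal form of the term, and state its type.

reduced normal form:
  vnil (Eq (Eq Nat 1 1) (refl Nat 1) (refl Nat 1))
the term's type:
  Vec (Eq (Eq Nat 1 1) (refl Nat 1) (refl Nat 1)) 0


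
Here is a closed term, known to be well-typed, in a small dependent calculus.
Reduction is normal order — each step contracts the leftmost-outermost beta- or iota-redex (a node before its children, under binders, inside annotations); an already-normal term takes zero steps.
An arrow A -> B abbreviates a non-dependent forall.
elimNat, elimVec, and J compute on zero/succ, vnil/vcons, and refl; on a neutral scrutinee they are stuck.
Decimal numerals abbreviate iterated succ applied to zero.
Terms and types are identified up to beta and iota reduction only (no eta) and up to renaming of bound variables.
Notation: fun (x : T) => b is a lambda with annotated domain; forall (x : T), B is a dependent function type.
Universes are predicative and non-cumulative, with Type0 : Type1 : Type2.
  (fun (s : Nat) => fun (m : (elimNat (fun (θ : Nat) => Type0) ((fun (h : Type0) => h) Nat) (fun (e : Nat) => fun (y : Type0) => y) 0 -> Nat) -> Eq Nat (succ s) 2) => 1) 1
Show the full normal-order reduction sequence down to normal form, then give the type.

reduction (normal order):
  (fun (s : Nat) => fun (m : (elimNat (fun (θ : Nat) => Type0) ((fun (h : Type0) => h) Nat) (fun (e : Nat) => fun (y : Type0) => y) 0 -> Nat) -> Eq Nat (succ s) 2) => 1) 1
  ~> fun (s : (elimNat (fun (m : Nat) => Type0) ((fun (θ : Type0) => θ) Nat) (fun (h : Nat) => fun (e : Type0) => e) 0 -> Nat) -> Eq Nat 2 2) => 1
  ~> fun (s : ((fun (m : Type0) => m) Nat -> Nat) -> Eq Nat 2 2) => 1
  ~> fun (s : (Nat -> Nat) -> Eq Nat 2 2) => 1
inferred type:
  ((Nat -> Nat) -> Eq Nat 2 2) -> Nat


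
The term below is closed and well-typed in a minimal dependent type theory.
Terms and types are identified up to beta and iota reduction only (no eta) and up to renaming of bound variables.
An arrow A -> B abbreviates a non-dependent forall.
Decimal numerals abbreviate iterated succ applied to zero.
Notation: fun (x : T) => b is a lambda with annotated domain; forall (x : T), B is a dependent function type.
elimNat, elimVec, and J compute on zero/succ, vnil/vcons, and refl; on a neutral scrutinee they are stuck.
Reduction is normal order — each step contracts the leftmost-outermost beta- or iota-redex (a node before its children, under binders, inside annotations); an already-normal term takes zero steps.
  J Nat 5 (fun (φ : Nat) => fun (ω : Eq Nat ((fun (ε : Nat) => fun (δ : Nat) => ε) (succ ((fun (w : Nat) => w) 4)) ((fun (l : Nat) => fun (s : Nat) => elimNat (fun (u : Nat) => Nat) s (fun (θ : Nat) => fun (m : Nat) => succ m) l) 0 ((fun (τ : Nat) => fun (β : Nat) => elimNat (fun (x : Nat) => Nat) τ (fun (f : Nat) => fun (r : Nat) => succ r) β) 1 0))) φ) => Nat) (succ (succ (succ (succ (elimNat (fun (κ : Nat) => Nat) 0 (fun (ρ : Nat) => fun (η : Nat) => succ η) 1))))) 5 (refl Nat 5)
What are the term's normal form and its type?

reduced normal form:
  5
type:
  Nat
observation: the leftmost-outermost redex is a J iota-redex, and normalization takes 5 steps.


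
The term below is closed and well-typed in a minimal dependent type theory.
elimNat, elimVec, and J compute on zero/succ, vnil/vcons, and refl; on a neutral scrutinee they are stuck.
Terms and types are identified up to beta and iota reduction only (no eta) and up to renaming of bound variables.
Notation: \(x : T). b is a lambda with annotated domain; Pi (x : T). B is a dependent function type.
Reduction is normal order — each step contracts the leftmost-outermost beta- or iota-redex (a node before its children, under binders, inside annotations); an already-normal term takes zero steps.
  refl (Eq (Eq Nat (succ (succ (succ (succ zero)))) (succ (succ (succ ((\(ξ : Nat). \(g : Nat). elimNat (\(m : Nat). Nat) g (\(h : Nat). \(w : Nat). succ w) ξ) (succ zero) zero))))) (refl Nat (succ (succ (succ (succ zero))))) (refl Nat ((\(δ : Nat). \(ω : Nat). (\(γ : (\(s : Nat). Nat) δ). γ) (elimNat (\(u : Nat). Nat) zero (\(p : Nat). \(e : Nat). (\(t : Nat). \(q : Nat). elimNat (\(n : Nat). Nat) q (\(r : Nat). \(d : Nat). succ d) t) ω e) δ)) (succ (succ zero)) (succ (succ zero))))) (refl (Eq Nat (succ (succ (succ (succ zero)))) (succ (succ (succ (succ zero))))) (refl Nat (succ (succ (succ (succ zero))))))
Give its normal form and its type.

reduced normal form:
  refl (Eq (Eq Nat (succ (succ (succ (succ zero)))) (succ (succ (succ (succ zero))))) (refl Nat (succ (succ (succ (succ zero))))) (refl Nat (succ (succ (succ (succ zero)))))) (refl (Eq Nat (succ (succ (succ (succ zero)))) (succ (succ (succ (succ zero))))) (refl Nat (succ (succ (succ (succ zero))))))
the term's type:
  Eq (Eq (Eq Nat (succ (succ (succ (succ zero)))) (succ (succ (succ (succ zero))))) (refl Nat (succ (succ (succ (succ zero))))) (refl Nat (succ (succ (succ (succ zero)))))) (refl (Eq Nat (succ (succ (succ (succ zero)))) (succ (succ (succ (succ zero))))) (refl Nat (succ (succ (succ (succ zero)))))) (refl (Eq Nat (succ (succ (succ (succ zero)))) (succ (succ (succ (succ zero))))) (refl Nat (succ (succ (succ (succ zero))))))


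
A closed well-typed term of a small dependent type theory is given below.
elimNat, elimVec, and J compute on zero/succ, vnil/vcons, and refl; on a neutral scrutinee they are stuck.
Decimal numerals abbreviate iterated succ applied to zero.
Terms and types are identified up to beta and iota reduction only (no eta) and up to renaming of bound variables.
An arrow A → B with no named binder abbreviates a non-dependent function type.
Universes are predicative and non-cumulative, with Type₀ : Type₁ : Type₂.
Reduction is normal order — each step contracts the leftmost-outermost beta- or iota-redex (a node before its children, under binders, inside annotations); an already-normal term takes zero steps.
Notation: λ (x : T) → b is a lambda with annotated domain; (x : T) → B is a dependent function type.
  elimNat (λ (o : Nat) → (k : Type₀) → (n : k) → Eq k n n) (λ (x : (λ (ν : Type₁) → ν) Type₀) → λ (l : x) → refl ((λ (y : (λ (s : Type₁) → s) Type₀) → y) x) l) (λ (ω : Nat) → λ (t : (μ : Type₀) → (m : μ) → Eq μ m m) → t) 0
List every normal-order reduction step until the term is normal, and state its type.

reduction (normal order):
  elimNat (λ (o : Nat) → (k : Type₀) → (n : k) → Eq k n n) (λ (x : (λ (ν : Type₁) → ν) Type₀) → λ (l : x) → refl ((λ (y : (λ (s : Type₁) → s) Type₀) → y) x) l) (λ (ω : Nat) → λ (t : (μ : Type₀) → (m : μ) → Eq μ m m) → t) 0
  ~> λ (o : (λ (k : Type₁) → k) Type₀) → λ (n : o) → refl ((λ (x : (λ (ν : Type₁) → ν) Type₀) → x) o) n
  ~> λ (o : Type₀) → λ (k : o) → refl ((λ (n : (λ (x : Type₁) → x) Type₀) → n) o) k
  ~> λ (o : Type₀) → λ (k : o) → refl o k
the term's type:
  (o : Type₀) → (k : o) → Eq o k k


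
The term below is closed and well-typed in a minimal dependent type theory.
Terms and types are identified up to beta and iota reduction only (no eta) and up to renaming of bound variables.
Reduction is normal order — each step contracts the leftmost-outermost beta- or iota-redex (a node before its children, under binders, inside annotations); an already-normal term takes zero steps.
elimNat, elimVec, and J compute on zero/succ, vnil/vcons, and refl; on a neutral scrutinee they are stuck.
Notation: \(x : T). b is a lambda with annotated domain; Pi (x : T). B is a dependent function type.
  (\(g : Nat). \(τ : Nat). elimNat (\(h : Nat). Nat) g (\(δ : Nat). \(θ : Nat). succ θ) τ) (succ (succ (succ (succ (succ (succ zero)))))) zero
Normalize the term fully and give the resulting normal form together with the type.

resulting normal form:
  succ (succ (succ (succ (succ (succ zero)))))
inferred type:
  Nat
observation: reduction starts at a beta-redex, and 3 normal-order steps reach the normal form.


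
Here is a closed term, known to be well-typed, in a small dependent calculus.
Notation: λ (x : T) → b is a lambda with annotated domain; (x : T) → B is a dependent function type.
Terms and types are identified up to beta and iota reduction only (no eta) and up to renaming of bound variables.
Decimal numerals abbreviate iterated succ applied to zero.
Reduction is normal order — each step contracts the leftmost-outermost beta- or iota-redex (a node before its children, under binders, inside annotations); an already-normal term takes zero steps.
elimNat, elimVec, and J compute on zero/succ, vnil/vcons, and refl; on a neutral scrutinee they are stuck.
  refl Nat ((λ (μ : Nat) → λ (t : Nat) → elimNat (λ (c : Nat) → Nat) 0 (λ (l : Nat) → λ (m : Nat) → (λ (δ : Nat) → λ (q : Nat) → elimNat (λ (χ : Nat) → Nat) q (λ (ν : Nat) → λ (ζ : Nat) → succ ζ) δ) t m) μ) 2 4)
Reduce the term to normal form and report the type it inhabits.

resulting normal form:
  refl Nat 8
type:
  Eq Nat 8 8


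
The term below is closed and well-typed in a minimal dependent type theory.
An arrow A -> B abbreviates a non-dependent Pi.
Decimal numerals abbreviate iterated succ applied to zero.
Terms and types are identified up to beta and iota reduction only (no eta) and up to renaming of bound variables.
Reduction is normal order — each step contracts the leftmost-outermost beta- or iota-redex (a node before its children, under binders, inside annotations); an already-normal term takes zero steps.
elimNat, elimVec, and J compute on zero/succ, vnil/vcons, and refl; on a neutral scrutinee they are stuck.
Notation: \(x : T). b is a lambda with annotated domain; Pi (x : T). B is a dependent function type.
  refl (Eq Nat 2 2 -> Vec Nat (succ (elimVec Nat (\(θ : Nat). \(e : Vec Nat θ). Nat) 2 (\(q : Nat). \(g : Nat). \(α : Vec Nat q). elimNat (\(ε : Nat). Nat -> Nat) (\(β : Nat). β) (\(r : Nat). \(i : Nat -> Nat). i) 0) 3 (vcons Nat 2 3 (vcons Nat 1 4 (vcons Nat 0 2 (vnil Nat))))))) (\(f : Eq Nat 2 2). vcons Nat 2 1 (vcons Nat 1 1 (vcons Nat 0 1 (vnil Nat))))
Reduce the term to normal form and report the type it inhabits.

normal form:
  refl (Eq Nat 2 2 -> Vec Nat 3) (\(θ : Eq Nat 2 2). vcons Nat 2 1 (vcons Nat 1 1 (vcons Nat 0 1 (vnil Nat))))
the term's type:
  Eq (Eq Nat 2 2 -> Vec Nat 3) (\(θ : Eq Nat 2 2). vcons Nat 2 1 (vcons Nat 1 1 (vcons Nat 0 1 (vnil Nat)))) (\(e : Eq Nat 2 2). vcons Nat 2 1 (vcons Nat 1 1 (vcons Nat 0 1 (vnil Nat))))


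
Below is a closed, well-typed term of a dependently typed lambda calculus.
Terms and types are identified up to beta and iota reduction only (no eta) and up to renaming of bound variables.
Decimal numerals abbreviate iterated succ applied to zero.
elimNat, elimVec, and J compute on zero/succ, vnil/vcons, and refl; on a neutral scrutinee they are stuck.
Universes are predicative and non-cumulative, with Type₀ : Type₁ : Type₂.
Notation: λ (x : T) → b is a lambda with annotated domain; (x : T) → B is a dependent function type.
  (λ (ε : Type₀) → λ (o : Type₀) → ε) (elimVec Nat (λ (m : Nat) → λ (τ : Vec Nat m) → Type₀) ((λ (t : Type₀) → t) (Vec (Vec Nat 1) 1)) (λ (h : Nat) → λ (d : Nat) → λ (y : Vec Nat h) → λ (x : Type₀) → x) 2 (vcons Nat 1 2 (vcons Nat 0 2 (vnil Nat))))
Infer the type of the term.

the term's type:
  (ε : Type₀) → Type₀


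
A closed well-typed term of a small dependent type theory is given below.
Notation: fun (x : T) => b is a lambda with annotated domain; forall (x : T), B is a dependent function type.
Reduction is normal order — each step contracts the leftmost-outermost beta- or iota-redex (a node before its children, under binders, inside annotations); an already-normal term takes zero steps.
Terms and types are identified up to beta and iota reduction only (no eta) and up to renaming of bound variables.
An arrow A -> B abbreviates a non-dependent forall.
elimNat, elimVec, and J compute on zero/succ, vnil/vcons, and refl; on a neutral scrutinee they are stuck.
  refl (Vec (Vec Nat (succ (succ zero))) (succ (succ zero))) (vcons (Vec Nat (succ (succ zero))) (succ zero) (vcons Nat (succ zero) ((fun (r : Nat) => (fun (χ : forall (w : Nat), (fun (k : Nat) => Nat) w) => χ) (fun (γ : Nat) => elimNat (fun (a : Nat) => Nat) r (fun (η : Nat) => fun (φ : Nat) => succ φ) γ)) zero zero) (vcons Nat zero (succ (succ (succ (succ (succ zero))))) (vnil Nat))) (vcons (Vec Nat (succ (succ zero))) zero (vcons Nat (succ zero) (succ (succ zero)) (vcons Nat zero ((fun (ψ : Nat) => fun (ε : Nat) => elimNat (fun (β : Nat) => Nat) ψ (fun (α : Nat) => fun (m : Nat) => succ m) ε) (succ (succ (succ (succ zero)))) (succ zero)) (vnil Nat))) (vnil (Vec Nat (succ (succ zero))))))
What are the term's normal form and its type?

normal form:
  refl (Vec (Vec Nat (succ (succ zero))) (succ (succ zero))) (vcons (Vec Nat (succ (succ zero))) (succ zero) (vcons Nat (succ zero) zero (vcons Nat zero (succ (succ (succ (succ (succ zero))))) (vnil Nat))) (vcons (Vec Nat (succ (succ zero))) zero (vcons Nat (succ zero) (succ (succ zero)) (vcons Nat zero (succ (succ (succ (succ (succ zero))))) (vnil Nat))) (vnil (Vec Nat (succ (succ zero))))))
type:
  Eq (Vec (Vec Nat (succ (succ zero))) (succ (succ zero))) (vcons (Vec Nat (succ (succ zero))) (succ zero) (vcons Nat (succ zero) zero (vcons Nat zero (succ (succ (succ (succ (succ zero))))) (vnil Nat))) (vcons (Vec Nat (succ (succ zero))) zero (vcons Nat (succ zero) (succ (succ zero)) (vcons Nat zero (succ (succ (succ (succ (succ zero))))) (vnil Nat))) (vnil (Vec Nat (succ (succ zero)))))) (vcons (Vec Nat (succ (succ zero))) (succ zero) (vcons Nat (succ zero) zero (vcons Nat zero (succ (succ (succ (succ (succ zero))))) (vnil Nat))) (vcons (Vec Nat (succ (succ zero))) zero (vcons Nat (succ zero) (succ (succ zero)) (vcons Nat zero (succ (succ (succ (succ (succ zero))))) (vnil Nat))) (vnil (Vec Nat (succ (succ zero))))))


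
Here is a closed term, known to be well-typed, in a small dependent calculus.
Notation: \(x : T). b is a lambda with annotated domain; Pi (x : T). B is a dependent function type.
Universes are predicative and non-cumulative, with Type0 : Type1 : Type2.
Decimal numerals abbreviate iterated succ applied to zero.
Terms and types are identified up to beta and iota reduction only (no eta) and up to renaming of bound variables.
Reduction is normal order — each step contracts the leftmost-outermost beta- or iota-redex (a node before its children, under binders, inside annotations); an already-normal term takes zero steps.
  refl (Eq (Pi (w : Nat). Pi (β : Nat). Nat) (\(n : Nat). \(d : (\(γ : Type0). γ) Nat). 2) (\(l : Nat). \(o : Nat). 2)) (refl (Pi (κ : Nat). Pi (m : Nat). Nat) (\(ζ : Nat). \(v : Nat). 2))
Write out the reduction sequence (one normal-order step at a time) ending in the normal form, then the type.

normal-order reduction:
  refl (Eq (Pi (w : Nat). Pi (β : Nat). Nat) (\(n : Nat). \(d : (\(γ : Type0). γ) Nat). 2) (\(l : Nat). \(o : Nat). 2)) (refl (Pi (κ : Nat). Pi (m : Nat). Nat) (\(ζ : Nat). \(v : Nat). 2))
  ~> refl (Eq (Pi (w : Nat). Pi (β : Nat). Nat) (\(n : Nat). \(d : Nat). 2) (\(γ : Nat). \(l : Nat). 2)) (refl (Pi (o : Nat). Pi (κ : Nat). Nat) (\(m : Nat). \(ζ : Nat). 2))
type:
  Eq (Eq (Pi (w : Nat). Pi (β : Nat). Nat) (\(n : Nat). \(d : Nat). 2) (\(γ : Nat). \(l : Nat). 2)) (refl (Pi (o : Nat). Pi (κ : Nat). Nat) (\(m : Nat). \(ζ : Nat). 2)) (refl (Pi (v : Nat). Pi (c : Nat). Nat) (\(ε : Nat). \(χ : Nat). 2))


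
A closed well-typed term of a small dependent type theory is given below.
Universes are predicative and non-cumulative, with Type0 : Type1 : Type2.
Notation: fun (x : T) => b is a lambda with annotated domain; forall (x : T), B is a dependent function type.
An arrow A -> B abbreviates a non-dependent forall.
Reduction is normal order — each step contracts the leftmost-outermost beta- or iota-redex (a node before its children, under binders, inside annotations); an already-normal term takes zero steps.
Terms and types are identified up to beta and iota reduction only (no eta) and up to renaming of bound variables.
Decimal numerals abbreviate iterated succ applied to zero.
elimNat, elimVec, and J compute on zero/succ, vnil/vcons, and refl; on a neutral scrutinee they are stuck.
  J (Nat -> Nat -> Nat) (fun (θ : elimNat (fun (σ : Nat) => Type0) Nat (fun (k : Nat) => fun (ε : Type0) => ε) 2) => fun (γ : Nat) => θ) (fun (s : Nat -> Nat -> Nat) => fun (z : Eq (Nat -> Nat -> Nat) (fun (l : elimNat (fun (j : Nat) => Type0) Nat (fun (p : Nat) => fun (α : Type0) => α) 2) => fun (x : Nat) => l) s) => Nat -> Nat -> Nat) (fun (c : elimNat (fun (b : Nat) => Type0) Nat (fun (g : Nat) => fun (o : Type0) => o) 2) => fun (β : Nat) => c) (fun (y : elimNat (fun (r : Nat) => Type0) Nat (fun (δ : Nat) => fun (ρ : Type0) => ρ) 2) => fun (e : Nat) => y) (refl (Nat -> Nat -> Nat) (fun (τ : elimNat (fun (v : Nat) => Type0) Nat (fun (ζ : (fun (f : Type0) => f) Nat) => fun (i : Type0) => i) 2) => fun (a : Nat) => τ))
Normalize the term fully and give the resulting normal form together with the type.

normal form:
  fun (θ : Nat) => fun (σ : Nat) => θ
type:
  Nat -> Nat -> Nat
observation: the first redex contracted is a J iota-redex; the normal form is reached in 8 normal-order steps.


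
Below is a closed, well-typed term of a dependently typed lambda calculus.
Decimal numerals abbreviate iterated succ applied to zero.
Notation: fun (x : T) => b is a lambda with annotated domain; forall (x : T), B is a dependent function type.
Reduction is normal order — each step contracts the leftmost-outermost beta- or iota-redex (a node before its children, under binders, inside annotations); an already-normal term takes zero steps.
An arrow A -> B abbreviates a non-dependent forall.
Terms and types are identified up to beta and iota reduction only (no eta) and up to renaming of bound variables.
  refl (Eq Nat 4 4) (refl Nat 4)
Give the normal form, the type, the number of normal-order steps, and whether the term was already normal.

resulting normal form:
  refl (Eq Nat 4 4) (refl Nat 4)
the term's type:
  Eq (Eq Nat 4 4) (refl Nat 4) (refl Nat 4)
reduction steps (normal order): 0
already normal: yes


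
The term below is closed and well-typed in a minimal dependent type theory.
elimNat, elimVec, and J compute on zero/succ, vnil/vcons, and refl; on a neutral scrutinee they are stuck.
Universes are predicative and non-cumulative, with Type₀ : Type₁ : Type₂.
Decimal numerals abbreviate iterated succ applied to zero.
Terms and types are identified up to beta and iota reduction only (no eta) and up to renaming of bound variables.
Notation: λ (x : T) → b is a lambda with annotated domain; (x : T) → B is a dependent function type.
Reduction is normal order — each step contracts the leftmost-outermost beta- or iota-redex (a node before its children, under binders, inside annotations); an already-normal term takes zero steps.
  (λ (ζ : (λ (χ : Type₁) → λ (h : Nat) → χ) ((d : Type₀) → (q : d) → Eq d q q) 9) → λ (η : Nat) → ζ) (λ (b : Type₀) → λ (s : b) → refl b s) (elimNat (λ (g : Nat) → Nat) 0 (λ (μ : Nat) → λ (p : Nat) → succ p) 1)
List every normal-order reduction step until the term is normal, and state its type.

normal-order reduction:
  (λ (ζ : (λ (χ : Type₁) → λ (h : Nat) → χ) ((d : Type₀) → (q : d) → Eq d q q) 9) → λ (η : Nat) → ζ) (λ (b : Type₀) → λ (s : b) → refl b s) (elimNat (λ (g : Nat) → Nat) 0 (λ (μ : Nat) → λ (p : Nat) → succ p) 1)
  ~> (λ (ζ : Nat) → λ (χ : Type₀) → λ (h : χ) → refl χ h) (elimNat (λ (d : Nat) → Nat) 0 (λ (q : Nat) → λ (η : Nat) → succ η) 1)
  ~> λ (ζ : Type₀) → λ (χ : ζ) → refl ζ χ
inferred type:
  (ζ : Type₀) → (χ : ζ) → Eq ζ χ χ


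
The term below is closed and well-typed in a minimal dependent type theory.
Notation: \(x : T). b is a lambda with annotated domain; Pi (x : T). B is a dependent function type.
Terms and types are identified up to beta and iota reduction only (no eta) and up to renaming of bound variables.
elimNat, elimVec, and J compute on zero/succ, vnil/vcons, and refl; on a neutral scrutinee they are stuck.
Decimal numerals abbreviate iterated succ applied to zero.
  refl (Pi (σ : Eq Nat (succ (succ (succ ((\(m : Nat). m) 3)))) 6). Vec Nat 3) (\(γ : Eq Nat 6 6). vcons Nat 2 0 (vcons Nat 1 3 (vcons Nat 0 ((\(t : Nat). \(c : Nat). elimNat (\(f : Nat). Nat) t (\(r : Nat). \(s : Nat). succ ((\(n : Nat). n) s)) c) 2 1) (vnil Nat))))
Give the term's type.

inferred type:
  Eq (Pi (σ : Eq Nat 6 6). Vec Nat 3) (\(m : Eq Nat 6 6). vcons Nat 2 0 (vcons Nat 1 3 (vcons Nat 0 3 (vnil Nat)))) (\(γ : Eq Nat 6 6). vcons Nat 2 0 (vcons Nat 1 3 (vcons Nat 0 3 (vnil Nat))))


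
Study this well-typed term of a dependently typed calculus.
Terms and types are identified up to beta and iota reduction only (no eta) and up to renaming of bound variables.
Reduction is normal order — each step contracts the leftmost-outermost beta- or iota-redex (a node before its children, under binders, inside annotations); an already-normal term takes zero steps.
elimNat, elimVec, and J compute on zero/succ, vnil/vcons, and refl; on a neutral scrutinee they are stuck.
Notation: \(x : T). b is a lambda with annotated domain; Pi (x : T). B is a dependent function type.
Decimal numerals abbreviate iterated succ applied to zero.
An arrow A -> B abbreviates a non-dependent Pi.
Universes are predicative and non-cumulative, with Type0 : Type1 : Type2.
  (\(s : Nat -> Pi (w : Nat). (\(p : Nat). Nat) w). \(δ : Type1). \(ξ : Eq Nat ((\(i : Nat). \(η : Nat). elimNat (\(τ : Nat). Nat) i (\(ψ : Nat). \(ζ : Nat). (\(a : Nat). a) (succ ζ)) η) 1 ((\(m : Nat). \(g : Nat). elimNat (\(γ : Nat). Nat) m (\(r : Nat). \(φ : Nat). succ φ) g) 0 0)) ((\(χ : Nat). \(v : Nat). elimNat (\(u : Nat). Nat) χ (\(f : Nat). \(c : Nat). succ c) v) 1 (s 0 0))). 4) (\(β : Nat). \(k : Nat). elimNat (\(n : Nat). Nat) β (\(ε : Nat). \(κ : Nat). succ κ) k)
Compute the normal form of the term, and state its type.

reduced normal form:
  \(s : Type1). \(w : Eq Nat 1 1). 4
type:
  Type1 -> Eq Nat 1 1 -> Nat
observation: contracting a beta-redex first, the term normalizes in 14 steps.


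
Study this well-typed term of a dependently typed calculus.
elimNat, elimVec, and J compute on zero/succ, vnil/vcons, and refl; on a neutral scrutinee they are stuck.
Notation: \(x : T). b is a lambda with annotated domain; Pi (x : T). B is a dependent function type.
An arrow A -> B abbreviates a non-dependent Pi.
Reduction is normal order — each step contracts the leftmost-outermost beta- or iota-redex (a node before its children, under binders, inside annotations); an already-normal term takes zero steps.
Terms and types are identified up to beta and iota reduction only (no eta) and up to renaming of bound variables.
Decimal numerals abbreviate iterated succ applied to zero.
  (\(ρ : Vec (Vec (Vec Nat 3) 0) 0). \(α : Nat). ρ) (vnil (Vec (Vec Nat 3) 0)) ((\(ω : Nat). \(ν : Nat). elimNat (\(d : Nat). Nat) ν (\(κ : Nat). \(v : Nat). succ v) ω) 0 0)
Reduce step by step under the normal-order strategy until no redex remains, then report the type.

reduction (normal order):
  (\(ρ : Vec (Vec (Vec Nat 3) 0) 0). \(α : Nat). ρ) (vnil (Vec (Vec Nat 3) 0)) ((\(ω : Nat). \(ν : Nat). elimNat (\(d : Nat). Nat) ν (\(κ : Nat). \(v : Nat). succ v) ω) 0 0)
  ~> (\(ρ : Nat). vnil (Vec (Vec Nat 3) 0)) ((\(α : Nat). \(ω : Nat). elimNat (\(ν : Nat). Nat) ω (\(d : Nat). \(κ : Nat). succ κ) α) 0 0)
  ~> vnil (Vec (Vec Nat 3) 0)
inferred type:
  Vec (Vec (Vec Nat 3) 0) 0


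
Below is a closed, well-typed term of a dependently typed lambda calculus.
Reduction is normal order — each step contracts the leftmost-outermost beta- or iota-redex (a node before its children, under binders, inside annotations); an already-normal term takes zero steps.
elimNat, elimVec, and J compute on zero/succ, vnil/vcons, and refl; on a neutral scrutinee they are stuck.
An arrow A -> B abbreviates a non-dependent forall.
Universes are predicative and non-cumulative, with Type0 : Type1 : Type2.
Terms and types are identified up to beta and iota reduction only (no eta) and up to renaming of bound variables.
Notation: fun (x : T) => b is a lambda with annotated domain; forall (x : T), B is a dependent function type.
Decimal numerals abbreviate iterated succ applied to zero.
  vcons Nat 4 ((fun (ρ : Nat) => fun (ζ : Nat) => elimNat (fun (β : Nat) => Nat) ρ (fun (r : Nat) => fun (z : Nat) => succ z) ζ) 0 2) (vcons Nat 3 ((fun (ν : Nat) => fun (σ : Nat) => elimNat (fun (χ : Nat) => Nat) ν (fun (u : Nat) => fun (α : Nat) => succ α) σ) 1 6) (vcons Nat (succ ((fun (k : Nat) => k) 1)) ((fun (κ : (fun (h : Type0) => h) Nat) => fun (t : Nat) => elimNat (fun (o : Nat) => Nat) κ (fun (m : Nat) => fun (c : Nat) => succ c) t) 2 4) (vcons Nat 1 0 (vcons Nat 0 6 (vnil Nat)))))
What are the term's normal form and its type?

reduced normal form:
  vcons Nat 4 2 (vcons Nat 3 7 (vcons Nat 2 6 (vcons Nat 1 0 (vcons Nat 0 6 (vnil Nat)))))
type:
  Vec Nat 5
observation: normalization takes exactly 46 steps under the normal-order strategy.


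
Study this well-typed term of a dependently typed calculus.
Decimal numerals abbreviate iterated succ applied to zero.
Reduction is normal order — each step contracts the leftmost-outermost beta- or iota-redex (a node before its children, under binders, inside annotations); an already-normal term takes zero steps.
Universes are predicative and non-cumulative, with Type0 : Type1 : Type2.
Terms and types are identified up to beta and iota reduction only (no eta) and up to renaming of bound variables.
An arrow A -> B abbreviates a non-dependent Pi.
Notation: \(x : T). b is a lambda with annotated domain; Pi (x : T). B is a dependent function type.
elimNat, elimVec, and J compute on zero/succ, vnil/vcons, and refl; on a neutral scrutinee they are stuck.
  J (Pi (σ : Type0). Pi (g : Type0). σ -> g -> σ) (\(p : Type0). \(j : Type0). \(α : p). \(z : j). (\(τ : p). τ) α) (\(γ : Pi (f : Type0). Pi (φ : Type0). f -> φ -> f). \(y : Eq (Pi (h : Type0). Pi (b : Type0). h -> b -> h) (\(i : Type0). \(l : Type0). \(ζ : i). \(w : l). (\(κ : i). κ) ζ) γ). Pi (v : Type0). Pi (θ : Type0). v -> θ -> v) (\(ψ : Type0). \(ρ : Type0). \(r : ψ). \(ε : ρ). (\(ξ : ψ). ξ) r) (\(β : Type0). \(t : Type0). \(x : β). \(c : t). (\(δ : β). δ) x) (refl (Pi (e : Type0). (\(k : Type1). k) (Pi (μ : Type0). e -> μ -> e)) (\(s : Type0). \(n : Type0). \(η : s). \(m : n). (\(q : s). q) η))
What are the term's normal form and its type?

reduced normal form:
  \(σ : Type0). \(g : Type0). \(p : σ). \(j : g). p
type:
  Pi (σ : Type0). Pi (g : Type0). σ -> g -> σ
observation: reduction starts at a J iota-redex, and 2 normal-order steps reach the normal form.


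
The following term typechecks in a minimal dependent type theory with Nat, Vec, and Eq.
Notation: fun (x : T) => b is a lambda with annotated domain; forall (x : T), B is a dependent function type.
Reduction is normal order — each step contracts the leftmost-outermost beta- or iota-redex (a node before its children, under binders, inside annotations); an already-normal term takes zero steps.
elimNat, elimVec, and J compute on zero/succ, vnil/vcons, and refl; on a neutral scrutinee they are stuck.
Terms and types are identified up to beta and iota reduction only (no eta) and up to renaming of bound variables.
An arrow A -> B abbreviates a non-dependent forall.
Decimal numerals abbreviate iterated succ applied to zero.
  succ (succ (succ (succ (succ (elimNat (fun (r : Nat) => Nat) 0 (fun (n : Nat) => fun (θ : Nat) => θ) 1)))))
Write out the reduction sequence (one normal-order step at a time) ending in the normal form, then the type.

reduction (normal order):
  succ (succ (succ (succ (succ (elimNat (fun (r : Nat) => Nat) 0 (fun (n : Nat) => fun (θ : Nat) => θ) 1)))))
  ~> succ (succ (succ (succ (succ ((fun (r : Nat) => fun (n : Nat) => n) 0 (elimNat (fun (θ : Nat) => Nat) 0 (fun (ω : Nat) => fun (f : Nat) => f) 0))))))
  ~> succ (succ (succ (succ (succ ((fun (r : Nat) => r) (elimNat (fun (n : Nat) => Nat) 0 (fun (θ : Nat) => fun (ω : Nat) => ω) 0))))))
  ~> succ (succ (succ (succ (succ (elimNat (fun (r : Nat) => Nat) 0 (fun (n : Nat) => fun (θ : Nat) => θ) 0)))))
  ~> 5
inferred type:
  Nat


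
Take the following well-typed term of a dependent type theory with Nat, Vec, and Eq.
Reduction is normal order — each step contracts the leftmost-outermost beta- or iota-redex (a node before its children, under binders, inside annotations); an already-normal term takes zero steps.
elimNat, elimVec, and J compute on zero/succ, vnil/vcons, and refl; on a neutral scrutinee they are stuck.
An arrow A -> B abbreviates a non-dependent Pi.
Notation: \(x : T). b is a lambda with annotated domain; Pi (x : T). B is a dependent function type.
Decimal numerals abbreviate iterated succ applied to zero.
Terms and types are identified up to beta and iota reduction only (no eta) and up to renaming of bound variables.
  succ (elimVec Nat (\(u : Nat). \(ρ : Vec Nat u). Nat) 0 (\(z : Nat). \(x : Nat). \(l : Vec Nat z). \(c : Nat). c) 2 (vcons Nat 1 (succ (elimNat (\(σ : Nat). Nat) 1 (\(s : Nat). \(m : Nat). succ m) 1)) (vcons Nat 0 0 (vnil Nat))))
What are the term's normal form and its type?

resulting normal form:
  1
the term's type:
  Nat


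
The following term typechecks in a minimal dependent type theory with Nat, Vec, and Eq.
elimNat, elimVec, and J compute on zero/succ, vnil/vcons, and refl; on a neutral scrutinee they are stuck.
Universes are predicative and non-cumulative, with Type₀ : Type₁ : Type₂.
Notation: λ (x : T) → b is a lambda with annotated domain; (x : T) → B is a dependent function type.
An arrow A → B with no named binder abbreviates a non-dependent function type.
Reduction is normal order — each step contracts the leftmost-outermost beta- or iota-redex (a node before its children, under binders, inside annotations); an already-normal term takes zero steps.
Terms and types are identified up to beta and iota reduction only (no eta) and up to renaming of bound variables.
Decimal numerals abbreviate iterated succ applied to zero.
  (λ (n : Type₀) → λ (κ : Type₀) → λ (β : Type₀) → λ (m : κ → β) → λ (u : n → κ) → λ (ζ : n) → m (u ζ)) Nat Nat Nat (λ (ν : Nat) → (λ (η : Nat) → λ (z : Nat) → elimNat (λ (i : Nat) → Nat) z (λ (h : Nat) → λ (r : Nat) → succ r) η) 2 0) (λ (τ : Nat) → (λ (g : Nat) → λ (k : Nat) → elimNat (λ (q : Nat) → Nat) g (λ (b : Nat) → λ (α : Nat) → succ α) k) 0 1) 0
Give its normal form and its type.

normal form:
  2
type:
  Nat
observation: contracting a beta-redex first, the term normalizes in 16 steps.


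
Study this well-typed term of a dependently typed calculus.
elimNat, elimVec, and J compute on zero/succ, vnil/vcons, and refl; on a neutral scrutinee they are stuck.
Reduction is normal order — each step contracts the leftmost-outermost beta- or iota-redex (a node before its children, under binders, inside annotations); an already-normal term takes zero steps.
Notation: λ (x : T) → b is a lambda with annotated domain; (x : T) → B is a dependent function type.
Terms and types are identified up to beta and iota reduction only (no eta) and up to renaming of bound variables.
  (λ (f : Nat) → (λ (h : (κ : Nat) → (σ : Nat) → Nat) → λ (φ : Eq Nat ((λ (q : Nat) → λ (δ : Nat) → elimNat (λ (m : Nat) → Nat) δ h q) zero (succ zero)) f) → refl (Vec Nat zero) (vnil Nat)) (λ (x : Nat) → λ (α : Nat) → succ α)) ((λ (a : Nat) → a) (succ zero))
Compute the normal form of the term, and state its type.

reduced normal form:
  λ (f : Eq Nat (succ zero) (succ zero)) → refl (Vec Nat zero) (vnil Nat)
inferred type:
  (f : Eq Nat (succ zero) (succ zero)) → Eq (Vec Nat zero) (vnil Nat) (vnil Nat)


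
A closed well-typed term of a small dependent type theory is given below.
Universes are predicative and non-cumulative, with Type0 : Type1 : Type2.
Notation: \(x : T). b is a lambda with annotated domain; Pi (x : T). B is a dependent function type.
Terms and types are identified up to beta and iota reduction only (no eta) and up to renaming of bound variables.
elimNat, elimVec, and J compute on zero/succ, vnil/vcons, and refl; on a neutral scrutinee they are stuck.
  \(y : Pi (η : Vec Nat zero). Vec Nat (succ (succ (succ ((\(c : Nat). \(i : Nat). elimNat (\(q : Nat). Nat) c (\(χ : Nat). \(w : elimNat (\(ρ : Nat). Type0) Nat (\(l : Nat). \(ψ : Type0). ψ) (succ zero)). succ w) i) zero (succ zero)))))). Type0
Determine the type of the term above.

the term's type:
  Pi (y : Pi (η : Vec Nat zero). Vec Nat (succ (succ (succ (succ zero))))). Type1


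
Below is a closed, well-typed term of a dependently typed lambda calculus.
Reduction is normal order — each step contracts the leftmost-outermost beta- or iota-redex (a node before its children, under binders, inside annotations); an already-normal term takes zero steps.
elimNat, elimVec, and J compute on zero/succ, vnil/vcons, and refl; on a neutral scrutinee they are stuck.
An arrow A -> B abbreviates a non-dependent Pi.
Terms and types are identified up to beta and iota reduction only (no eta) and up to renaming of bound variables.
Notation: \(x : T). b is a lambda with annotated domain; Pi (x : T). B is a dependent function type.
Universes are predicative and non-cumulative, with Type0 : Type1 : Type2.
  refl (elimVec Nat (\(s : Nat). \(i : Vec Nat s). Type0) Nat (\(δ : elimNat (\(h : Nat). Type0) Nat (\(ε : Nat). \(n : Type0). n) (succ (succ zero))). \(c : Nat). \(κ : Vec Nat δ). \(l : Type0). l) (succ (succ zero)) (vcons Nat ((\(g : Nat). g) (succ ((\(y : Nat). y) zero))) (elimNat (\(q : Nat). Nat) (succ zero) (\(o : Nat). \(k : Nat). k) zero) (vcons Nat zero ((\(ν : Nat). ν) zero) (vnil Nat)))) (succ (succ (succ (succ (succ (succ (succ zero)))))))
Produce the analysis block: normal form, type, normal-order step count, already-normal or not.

reduced normal form:
  refl Nat (succ (succ (succ (succ (succ (succ (succ zero)))))))
inferred type:
  Eq Nat (succ (succ (succ (succ (succ (succ (succ zero))))))) (succ (succ (succ (succ (succ (succ (succ zero)))))))
steps to reach normal form (normal order): 11
term was already normal: no
first contracted redex: an elimVec iota-redex


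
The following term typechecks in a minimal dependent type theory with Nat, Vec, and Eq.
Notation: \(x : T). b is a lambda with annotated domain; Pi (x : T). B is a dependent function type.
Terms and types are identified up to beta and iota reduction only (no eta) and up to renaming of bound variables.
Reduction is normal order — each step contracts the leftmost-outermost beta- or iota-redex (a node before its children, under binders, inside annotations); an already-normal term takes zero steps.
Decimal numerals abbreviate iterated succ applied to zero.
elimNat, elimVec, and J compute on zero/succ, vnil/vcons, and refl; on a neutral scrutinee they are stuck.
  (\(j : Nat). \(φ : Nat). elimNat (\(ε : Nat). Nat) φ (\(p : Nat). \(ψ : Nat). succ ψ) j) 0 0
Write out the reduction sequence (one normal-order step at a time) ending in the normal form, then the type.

normal-order reduction sequence:
  (\(j : Nat). \(φ : Nat). elimNat (\(ε : Nat). Nat) φ (\(p : Nat). \(ψ : Nat). succ ψ) j) 0 0
  ~> (\(j : Nat). elimNat (\(φ : Nat). Nat) j (\(ε : Nat). \(p : Nat). succ p) 0) 0
  ~> elimNat (\(j : Nat). Nat) 0 (\(φ : Nat). \(ε : Nat). succ ε) 0
  ~> 0
the term's type:
  Nat


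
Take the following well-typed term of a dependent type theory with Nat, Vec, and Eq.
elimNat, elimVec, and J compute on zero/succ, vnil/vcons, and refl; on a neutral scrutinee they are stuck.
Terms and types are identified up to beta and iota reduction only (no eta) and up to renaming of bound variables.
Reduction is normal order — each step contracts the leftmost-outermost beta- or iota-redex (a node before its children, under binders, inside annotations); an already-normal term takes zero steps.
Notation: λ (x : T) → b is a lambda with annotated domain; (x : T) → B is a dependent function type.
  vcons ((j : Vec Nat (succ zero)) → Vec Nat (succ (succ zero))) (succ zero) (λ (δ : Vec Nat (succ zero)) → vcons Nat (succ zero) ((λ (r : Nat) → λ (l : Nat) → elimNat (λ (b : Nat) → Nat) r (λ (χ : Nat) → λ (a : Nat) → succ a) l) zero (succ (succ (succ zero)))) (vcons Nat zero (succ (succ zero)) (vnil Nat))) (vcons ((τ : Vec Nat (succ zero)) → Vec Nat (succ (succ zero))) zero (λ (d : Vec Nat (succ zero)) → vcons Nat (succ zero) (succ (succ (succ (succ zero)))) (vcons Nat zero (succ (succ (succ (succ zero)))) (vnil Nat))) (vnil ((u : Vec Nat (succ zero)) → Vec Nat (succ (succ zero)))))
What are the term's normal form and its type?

reduced normal form:
  vcons ((j : Vec Nat (succ zero)) → Vec Nat (succ (succ zero))) (succ zero) (λ (δ : Vec Nat (succ zero)) → vcons Nat (succ zero) (succ (succ (succ zero))) (vcons Nat zero (succ (succ zero)) (vnil Nat))) (vcons ((r : Vec Nat (succ zero)) → Vec Nat (succ (succ zero))) zero (λ (l : Vec Nat (succ zero)) → vcons Nat (succ zero) (succ (succ (succ (succ zero)))) (vcons Nat zero (succ (succ (succ (succ zero)))) (vnil Nat))) (vnil ((b : Vec Nat (succ zero)) → Vec Nat (succ (succ zero)))))
inferred type:
  Vec ((j : Vec Nat (succ zero)) → Vec Nat (succ (succ zero))) (succ (succ zero))
observation: the first redex contracted is a beta-redex; the normal form is reached in 12 normal-order steps.
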